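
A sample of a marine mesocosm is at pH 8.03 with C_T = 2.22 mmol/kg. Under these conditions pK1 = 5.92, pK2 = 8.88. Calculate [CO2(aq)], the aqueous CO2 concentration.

α₀ = 1 / (1 + K1/[H⁺] + K1K2/[H⁺]²) = 1 / (1 + 10^+2.11 + 10^+1.26)
   = 1 / (1 + 128.82 + 18.197) = 1/148.02 = 0.006756
[CO2*] = α₀ × DIC = 0.006756 × 2.22 = 0.0150 mmol/kg = 15.0 μmol/kg

[CO2*] = 15.0 μmol/kg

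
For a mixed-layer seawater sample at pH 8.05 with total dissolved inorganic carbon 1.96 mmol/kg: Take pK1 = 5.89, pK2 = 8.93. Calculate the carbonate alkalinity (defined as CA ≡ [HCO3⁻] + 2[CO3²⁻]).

CA = [HCO3⁻] + 2[CO3²⁻] = (α₁ + 2α₂)·DIC
At pH 8.05: [H⁺]/K1 = 10^-2.16 = 0.0069183, K2/[H⁺] = 10^-0.88 = 0.13183
α₁ = 1/(1 + 0.0069183 + 0.13183) = 1/1.1387 = 0.8782; α₂ = α₁·K2/[H⁺] = 0.1158
α₁ + 2α₂ = 1.1097
CA = 1.1097 × 1.96 = 2.17 mmol/kg

CA = 2.17 mmol/kg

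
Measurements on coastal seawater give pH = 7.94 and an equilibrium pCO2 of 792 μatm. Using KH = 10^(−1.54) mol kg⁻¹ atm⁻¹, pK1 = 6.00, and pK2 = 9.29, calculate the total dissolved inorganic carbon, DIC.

[CO2*] = KH · pCO2 = 10^(−1.54) × 792×10^-6 = 2.284×10^-5 mol/kg
α₀ = 1/(1 + K1/[H⁺] + K1K2/[H⁺]²) = 1/(1 + 10^+1.94 + 10^+0.59) = 0.01087
DIC = [CO2*]/α₀ = 2.284×10^-5 / 0.01087 = 2.10 mmol/kg

DIC = 2.10 mmol/kg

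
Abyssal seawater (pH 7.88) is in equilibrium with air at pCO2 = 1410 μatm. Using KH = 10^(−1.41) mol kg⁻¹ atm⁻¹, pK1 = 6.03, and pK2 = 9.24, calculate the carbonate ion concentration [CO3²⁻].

[CO3²⁻] = 0.170 mmol/kg

[CO2*] = KH · pCO2 = 10^(−1.41) × 1410×10^-6 = 5.486×10^-5 mol/kg
α₀ = 1/(1 + K1/[H⁺] + K1K2/[H⁺]²) = 1/(1 + 10^+1.85 + 10^+0.49) = 0.01335
DIC = [CO2*]/α₀ = 5.486×10^-5 / 0.01335 = 4.108 mmol/kg
[CO3²⁻] = α₂·DIC; α₂ = 0.04127, so [CO3²⁻] = 0.04127 × 4.108 = 0.170 mmol/kg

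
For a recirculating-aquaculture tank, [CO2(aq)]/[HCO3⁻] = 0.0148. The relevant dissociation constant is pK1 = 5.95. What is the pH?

From K1 = [H⁺][HCO3⁻]/[CO2(aq)]:  pH = pK1 − log₁₀([CO2(aq)]/[HCO3⁻])
log₁₀(0.0148) = -1.830
pH = 5.95 − (-1.830) = 7.78

pH = 7.78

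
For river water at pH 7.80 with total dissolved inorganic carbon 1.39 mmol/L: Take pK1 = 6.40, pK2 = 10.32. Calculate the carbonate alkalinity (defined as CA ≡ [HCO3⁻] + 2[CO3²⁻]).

CA = [HCO3⁻] + 2[CO3²⁻] = (α₁ + 2α₂)·DIC
At pH 7.80: [H⁺]/K1 = 10^-1.40 = 0.039811, K2/[H⁺] = 10^-2.52 = 0.0030200
α₁ = 1/(1 + 0.039811 + 0.0030200) = 1/1.0428 = 0.9589; α₂ = α₁·K2/[H⁺] = 0.002896
α₁ + 2α₂ = 0.9647
CA = 0.9647 × 1.39 = 1.34 mmol/L

CA = 1.34 mmol/L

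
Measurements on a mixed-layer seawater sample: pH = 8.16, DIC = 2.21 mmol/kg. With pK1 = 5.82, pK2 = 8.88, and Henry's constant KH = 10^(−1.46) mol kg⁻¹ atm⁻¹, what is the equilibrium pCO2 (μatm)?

pCO2 = 244 μatm

α₀ = 1 / (1 + K1/[H⁺] + K1K2/[H⁺]²) = 1 / (1 + 10^+2.34 + 10^+1.62)
   = 1 / (1 + 218.78 + 41.687) = 1/261.46 = 0.003825
[CO2*] = α₀ × DIC = 0.003825 × 2.21 = 0.008452 mmol/kg = 8.452 μmol/kg
pCO2 = [CO2*]/KH = 8.452×10^-6 / 3.467×10^-2 = 244 μatm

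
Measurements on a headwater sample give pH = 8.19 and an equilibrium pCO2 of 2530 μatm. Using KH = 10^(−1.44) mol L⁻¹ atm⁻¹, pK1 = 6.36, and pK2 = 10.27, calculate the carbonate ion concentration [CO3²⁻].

[CO2*] = KH · pCO2 = 10^(−1.44) × 2530×10^-6 = 9.186×10^-5 mol/L
α₀ = 1/(1 + K1/[H⁺] + K1K2/[H⁺]²) = 1/(1 + 10^+1.83 + 10^-0.25) = 0.01446
DIC = [CO2*]/α₀ = 9.186×10^-5 / 0.01446 = 6.354 mmol/L
[CO3²⁻] = α₂·DIC; α₂ = 0.008130, so [CO3²⁻] = 0.008130 × 6.354 = 0.0517 mmol/L

[CO3²⁻] = 0.0517 mmol/L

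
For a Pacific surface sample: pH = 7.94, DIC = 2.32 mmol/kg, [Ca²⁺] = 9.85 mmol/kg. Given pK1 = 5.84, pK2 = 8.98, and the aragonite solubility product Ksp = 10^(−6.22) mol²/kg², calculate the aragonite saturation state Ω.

Ω = 3.15

α₂ = 1 / (1 + [H⁺]/K2 + [H⁺]²/(K1K2)) = 1 / (1 + 10^+1.04 + 10^-1.06)
   = 1 / (1 + 10.965 + 0.087096) = 1/12.052 = 0.08297
[CO3²⁻] = α₂ × DIC = 0.08297 × 2.32 = 0.1925 mmol/kg
Ksp = 10^(−6.22) = 6.026×10^-7
Ω = [Ca²⁺][CO3²⁻]/Ksp = (9.85×10^-3)(1.925×10^-4) / 6.026×10^-7 = 3.15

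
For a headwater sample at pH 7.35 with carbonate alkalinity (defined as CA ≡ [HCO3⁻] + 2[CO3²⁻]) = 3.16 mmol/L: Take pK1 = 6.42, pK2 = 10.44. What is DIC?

DIC = 3.53 mmol/L

CA = [HCO3⁻] + 2[CO3²⁻] = (α₁ + 2α₂)·DIC
At pH 7.35: [H⁺]/K1 = 10^-0.93 = 0.11749, K2/[H⁺] = 10^-3.09 = 0.00081283
α₁ = 1/(1 + 0.11749 + 0.00081283) = 1/1.1183 = 0.8942; α₂ = α₁·K2/[H⁺] = 0.0007268
α₁ + 2α₂ = 0.8957
DIC = CA / (α₁ + 2α₂) = 3.16 / 0.8957 = 3.53 mmol/L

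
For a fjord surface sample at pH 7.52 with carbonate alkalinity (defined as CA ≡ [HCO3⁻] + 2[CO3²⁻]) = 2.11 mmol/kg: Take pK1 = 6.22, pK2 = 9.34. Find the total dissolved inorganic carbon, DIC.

DIC = 2.18 mmol/kg

CA = [HCO3⁻] + 2[CO3²⁻] = (α₁ + 2α₂)·DIC
At pH 7.52: [H⁺]/K1 = 10^-1.30 = 0.050119, K2/[H⁺] = 10^-1.82 = 0.015136
α₁ = 1/(1 + 0.050119 + 0.015136) = 1/1.0653 = 0.9387; α₂ = α₁·K2/[H⁺] = 0.01421
α₁ + 2α₂ = 0.9672
DIC = CA / (α₁ + 2α₂) = 2.11 / 0.9672 = 2.18 mmol/kg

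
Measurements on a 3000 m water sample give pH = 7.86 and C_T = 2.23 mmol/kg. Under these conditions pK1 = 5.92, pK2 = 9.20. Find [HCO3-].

[HCO3⁻] = 2.11 mmol/kg

α₁ = 1 / (1 + [H⁺]/K1 + K2/[H⁺]) = 1 / (1 + 10^-1.94 + 10^-1.34)
   = 1 / (1 + 0.011482 + 0.045709) = 1/1.0572 = 0.9459
[HCO3⁻] = α₁ × DIC = 0.9459 × 2.23 = 2.11 mmol/kg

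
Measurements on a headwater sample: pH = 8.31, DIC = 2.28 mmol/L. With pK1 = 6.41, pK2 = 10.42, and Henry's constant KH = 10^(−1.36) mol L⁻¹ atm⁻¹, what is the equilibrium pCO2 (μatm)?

pCO2 = 644 μatm

α₀ = 1 / (1 + K1/[H⁺] + K1K2/[H⁺]²) = 1 / (1 + 10^+1.90 + 10^-0.21)
   = 1 / (1 + 79.433 + 0.61660) = 1/81.049 = 0.01234
[CO2*] = α₀ × DIC = 0.01234 × 2.28 = 0.02813 mmol/L
pCO2 = [CO2*]/KH = 2.813×10^-5 / 4.365×10^-2 = 644 μatm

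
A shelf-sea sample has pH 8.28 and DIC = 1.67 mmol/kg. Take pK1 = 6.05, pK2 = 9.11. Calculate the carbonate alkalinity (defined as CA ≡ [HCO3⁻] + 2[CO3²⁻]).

CA = [HCO3⁻] + 2[CO3²⁻] = (α₁ + 2α₂)·DIC
At pH 8.28: [H⁺]/K1 = 10^-2.23 = 0.0058884, K2/[H⁺] = 10^-0.83 = 0.14791
α₁ = 1/(1 + 0.0058884 + 0.14791) = 1/1.1538 = 0.8667; α₂ = α₁·K2/[H⁺] = 0.1282
α₁ + 2α₂ = 1.1231
CA = 1.1231 × 1.67 = 1.88 mmol/kg

CA = 1.88 mmol/kg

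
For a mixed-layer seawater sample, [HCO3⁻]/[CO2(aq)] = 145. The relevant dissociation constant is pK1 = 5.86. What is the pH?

From K1 = [H⁺][HCO3⁻]/[CO2(aq)]:  pH = pK1 + log₁₀([HCO3⁻]/[CO2(aq)])
log₁₀(145) = +2.161
pH = 5.86 + (+2.161) = 8.02

pH = 8.02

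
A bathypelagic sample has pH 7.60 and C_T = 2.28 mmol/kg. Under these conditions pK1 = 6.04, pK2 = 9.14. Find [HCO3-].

α₁ = 1 / (1 + [H⁺]/K1 + K2/[H⁺]) = 1 / (1 + 10^-1.56 + 10^-1.54)
   = 1 / (1 + 0.027542 + 0.028840) = 1/1.0564 = 0.9466
[HCO3⁻] = α₁ × DIC = 0.9466 × 2.28 = 2.16 mmol/kg

[HCO3⁻] = 2.16 mmol/kg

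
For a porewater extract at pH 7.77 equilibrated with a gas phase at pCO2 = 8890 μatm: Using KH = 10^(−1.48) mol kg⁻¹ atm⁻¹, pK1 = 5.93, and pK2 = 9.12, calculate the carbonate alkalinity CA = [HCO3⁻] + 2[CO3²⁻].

[CO2*] = KH · pCO2 = 10^(−1.48) × 8890×10^-6 = 2.944×10^-4 mol/kg
α₀ = 1/(1 + K1/[H⁺] + K1K2/[H⁺]²) = 1/(1 + 10^+1.84 + 10^+0.49) = 0.01365
DIC = [CO2*]/α₀ = 2.944×10^-4 / 0.01365 = 21.57 mmol/kg
CA = (α₁ + 2α₂)·DIC = (0.9442 + 2×0.04217) × 21.57 = 22.2 mmol/kg

CA = 22.2 mmol/kg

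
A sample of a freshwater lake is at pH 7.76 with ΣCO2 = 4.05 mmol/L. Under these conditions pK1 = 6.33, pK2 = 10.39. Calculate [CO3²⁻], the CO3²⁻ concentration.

α₂ = 1 / (1 + [H⁺]/K2 + [H⁺]²/(K1K2)) = 1 / (1 + 10^+2.63 + 10^+1.20)
   = 1 / (1 + 426.58 + 15.849) = 1/443.43 = 0.002255
[CO3²⁻] = α₂ × DIC = 0.002255 × 4.05 = 0.00913 mmol/L = 9.13 μmol/L

[CO3²⁻] = 9.13 μmol/L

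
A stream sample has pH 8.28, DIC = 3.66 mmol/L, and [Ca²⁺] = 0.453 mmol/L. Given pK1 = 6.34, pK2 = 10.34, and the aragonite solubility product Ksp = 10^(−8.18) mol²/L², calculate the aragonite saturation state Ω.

α₂ = 1 / (1 + [H⁺]/K2 + [H⁺]²/(K1K2)) = 1 / (1 + 10^+2.06 + 10^+0.12)
   = 1 / (1 + 114.82 + 1.3183) = 1/117.13 = 0.008537
[CO3²⁻] = α₂ × DIC = 0.008537 × 3.66 = 0.03125 mmol/L
Ksp = 10^(−8.18) = 6.607×10^-9
Ω = [Ca²⁺][CO3²⁻]/Ksp = (0.453×10^-3)(3.125×10^-5) / 6.607×10^-9 = 2.14

Ω = 2.14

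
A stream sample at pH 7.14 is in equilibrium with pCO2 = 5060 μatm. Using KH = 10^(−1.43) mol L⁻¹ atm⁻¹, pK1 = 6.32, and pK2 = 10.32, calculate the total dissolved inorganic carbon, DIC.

DIC = 1.43 mmol/L

[CO2*] = KH · pCO2 = 10^(−1.43) × 5060×10^-6 = 1.880×10^-4 mol/L
α₀ = 1/(1 + K1/[H⁺] + K1K2/[H⁺]²) = 1/(1 + 10^+0.82 + 10^-2.36) = 0.1314
DIC = [CO2*]/α₀ = 1.880×10^-4 / 0.1314 = 1.43 mmol/L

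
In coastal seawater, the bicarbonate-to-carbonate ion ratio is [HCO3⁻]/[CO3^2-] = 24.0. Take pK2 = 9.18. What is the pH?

pH = 7.80

From K2 = [H⁺][CO3^2-]/[HCO3⁻]:  pH = pK2 − log₁₀([HCO3⁻]/[CO3^2-])
log₁₀(24.0) = +1.380
pH = 9.18 − (+1.380) = 7.80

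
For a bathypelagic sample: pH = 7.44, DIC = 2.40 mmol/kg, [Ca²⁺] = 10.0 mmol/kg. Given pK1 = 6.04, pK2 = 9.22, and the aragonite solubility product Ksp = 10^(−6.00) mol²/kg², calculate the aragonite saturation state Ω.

α₂ = 1 / (1 + [H⁺]/K2 + [H⁺]²/(K1K2)) = 1 / (1 + 10^+1.78 + 10^+0.38)
   = 1 / (1 + 60.256 + 2.3988) = 1/63.655 = 0.01571
[CO3²⁻] = α₂ × DIC = 0.01571 × 2.40 = 0.03770 mmol/kg
Ksp = 10^(−6.00) = 1.000×10^-6
Ω = [Ca²⁺][CO3²⁻]/Ksp = (10.0×10^-3)(3.770×10^-5) / 1.000×10^-6 = 0.377

Ω = 0.377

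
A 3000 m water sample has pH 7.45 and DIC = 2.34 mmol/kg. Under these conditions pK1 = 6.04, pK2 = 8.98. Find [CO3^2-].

α₂ = 1 / (1 + [H⁺]/K2 + [H⁺]²/(K1K2)) = 1 / (1 + 10^+1.53 + 10^+0.12)
   = 1 / (1 + 33.884 + 1.3183) = 1/36.203 = 0.02762
[CO3²⁻] = α₂ × DIC = 0.02762 × 2.34 = 0.0646 mmol/kg

[CO3²⁻] = 0.0646 mmol/kg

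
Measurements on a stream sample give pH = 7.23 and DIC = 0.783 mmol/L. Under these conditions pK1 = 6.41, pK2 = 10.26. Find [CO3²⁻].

α₂ = 1 / (1 + [H⁺]/K2 + [H⁺]²/(K1K2)) = 1 / (1 + 10^+3.03 + 10^+2.21)
   = 1 / (1 + 1071.5 + 162.18) = 1/1234.7 = 0.0008099
[CO3²⁻] = α₂ × DIC = 0.0008099 × 0.783 = 0.000634 mmol/L = 0.634 μmol/L

[CO3²⁻] = 0.634 μmol/L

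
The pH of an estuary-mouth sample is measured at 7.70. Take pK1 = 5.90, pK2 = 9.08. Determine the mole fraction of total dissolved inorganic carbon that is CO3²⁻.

α₂ = 0.0394

α₂ = 1 / (1 + [H⁺]/K2 + [H⁺]²/(K1K2)) = 1 / (1 + 10^+1.38 + 10^-0.42)
   = 1 / (1 + 23.988 + 0.38019) = 1/25.369 = 0.03942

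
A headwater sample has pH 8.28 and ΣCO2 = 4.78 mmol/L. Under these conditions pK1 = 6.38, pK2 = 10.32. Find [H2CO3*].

α₀ = 1 / (1 + K1/[H⁺] + K1K2/[H⁺]²) = 1 / (1 + 10^+1.90 + 10^-0.14)
   = 1 / (1 + 79.433 + 0.72444) = 1/81.157 = 0.01232
[CO2*] = α₀ × DIC = 0.01232 × 4.78 = 0.0589 mmol/L

[CO2*] = 0.0589 mmol/L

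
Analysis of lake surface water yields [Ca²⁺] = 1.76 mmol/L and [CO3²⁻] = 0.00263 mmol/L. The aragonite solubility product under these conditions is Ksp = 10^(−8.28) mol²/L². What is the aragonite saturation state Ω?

Ksp = 10^(−8.28) = 5.248×10^-9
Ω = [Ca²⁺][CO3²⁻]/Ksp = (1.76×10^-3)(0.00263×10^-3) / 5.248×10^-9 = 0.882

Ω = 0.882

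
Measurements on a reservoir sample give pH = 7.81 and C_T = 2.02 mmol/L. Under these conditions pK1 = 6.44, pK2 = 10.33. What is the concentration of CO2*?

[CO2*] = 0.0824 mmol/L

α₀ = 1 / (1 + K1/[H⁺] + K1K2/[H⁺]²) = 1 / (1 + 10^+1.37 + 10^-1.15)
   = 1 / (1 + 23.442 + 0.070795) = 1/24.513 = 0.04079
[CO2*] = α₀ × DIC = 0.04079 × 2.02 = 0.0824 mmol/L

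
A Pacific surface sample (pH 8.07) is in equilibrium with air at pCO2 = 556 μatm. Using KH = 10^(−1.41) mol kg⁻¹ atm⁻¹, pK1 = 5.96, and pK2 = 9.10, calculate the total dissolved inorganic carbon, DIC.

DIC = 3.07 mmol/kg

[CO2*] = KH · pCO2 = 10^(−1.41) × 556×10^-6 = 2.163×10^-5 mol/kg
α₀ = 1/(1 + K1/[H⁺] + K1K2/[H⁺]²) = 1/(1 + 10^+2.11 + 10^+1.08) = 0.007050
DIC = [CO2*]/α₀ = 2.163×10^-5 / 0.007050 = 3.07 mmol/kg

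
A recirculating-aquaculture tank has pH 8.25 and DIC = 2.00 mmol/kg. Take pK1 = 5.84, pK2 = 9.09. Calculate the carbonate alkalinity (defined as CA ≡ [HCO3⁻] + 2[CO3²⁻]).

CA = 2.24 mmol/kg

CA = [HCO3⁻] + 2[CO3²⁻] = (α₁ + 2α₂)·DIC
At pH 8.25: [H⁺]/K1 = 10^-2.41 = 0.0038905, K2/[H⁺] = 10^-0.84 = 0.14454
α₁ = 1/(1 + 0.0038905 + 0.14454) = 1/1.1484 = 0.8708; α₂ = α₁·K2/[H⁺] = 0.1259
α₁ + 2α₂ = 1.1225
CA = 1.1225 × 2.00 = 2.24 mmol/kg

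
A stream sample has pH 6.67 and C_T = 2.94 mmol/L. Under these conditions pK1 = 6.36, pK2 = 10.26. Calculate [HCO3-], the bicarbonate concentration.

α₁ = 1 / (1 + [H⁺]/K1 + K2/[H⁺]) = 1 / (1 + 10^-0.31 + 10^-3.59)
   = 1 / (1 + 0.48978 + 0.00025704) = 1/1.4900 = 0.6711
[HCO3⁻] = α₁ × DIC = 0.6711 × 2.94 = 1.97 mmol/L

[HCO3⁻] = 1.97 mmol/L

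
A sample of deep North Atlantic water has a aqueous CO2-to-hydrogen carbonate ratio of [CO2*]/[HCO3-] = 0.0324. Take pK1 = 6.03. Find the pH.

From K1 = [H⁺][HCO3-]/[CO2*]:  pH = pK1 − log₁₀([CO2*]/[HCO3-])
log₁₀(0.0324) = -1.489
pH = 6.03 − (-1.489) = 7.52

pH = 7.52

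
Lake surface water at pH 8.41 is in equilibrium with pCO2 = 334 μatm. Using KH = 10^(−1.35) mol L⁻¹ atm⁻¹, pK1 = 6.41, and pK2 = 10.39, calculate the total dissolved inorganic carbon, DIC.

DIC = 1.52 mmol/L

[CO2*] = KH · pCO2 = 10^(−1.35) × 334×10^-6 = 1.492×10^-5 mol/L
α₀ = 1/(1 + K1/[H⁺] + K1K2/[H⁺]²) = 1/(1 + 10^+2.00 + 10^+0.02) = 0.009799
DIC = [CO2*]/α₀ = 1.492×10^-5 / 0.009799 = 1.52 mmol/L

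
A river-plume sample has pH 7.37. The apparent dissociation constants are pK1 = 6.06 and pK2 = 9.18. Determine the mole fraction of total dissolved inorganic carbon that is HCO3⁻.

α₁ = 0.939

α₁ = 1 / (1 + [H⁺]/K1 + K2/[H⁺]) = 1 / (1 + 10^-1.31 + 10^-1.81)
   = 1 / (1 + 0.048978 + 0.015488) = 1/1.0645 = 0.9394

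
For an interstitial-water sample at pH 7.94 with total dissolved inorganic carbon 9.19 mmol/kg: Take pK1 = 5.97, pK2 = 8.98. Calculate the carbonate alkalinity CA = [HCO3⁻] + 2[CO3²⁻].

CA = [HCO3⁻] + 2[CO3²⁻] = (α₁ + 2α₂)·DIC
At pH 7.94: [H⁺]/K1 = 10^-1.97 = 0.010715, K2/[H⁺] = 10^-1.04 = 0.091201
α₁ = 1/(1 + 0.010715 + 0.091201) = 1/1.1019 = 0.9075; α₂ = α₁·K2/[H⁺] = 0.08277
α₁ + 2α₂ = 1.0730
CA = 1.0730 × 9.19 = 9.86 mmol/kg

CA = 9.86 mmol/kg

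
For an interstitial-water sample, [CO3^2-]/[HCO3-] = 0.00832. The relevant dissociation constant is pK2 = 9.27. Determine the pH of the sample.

pH = 7.19

From K2 = [H⁺][CO3^2-]/[HCO3-]:  pH = pK2 + log₁₀([CO3^2-]/[HCO3-])
log₁₀(0.00832) = -2.080
pH = 9.27 + (-2.080) = 7.19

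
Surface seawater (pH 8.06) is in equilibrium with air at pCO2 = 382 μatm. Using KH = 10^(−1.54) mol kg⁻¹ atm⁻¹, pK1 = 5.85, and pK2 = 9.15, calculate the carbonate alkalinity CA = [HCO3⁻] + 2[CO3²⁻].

[CO2*] = KH · pCO2 = 10^(−1.54) × 382×10^-6 = 1.102×10^-5 mol/kg
α₀ = 1/(1 + K1/[H⁺] + K1K2/[H⁺]²) = 1/(1 + 10^+2.21 + 10^+1.12) = 0.005670
DIC = [CO2*]/α₀ = 1.102×10^-5 / 0.005670 = 1.943 mmol/kg
CA = (α₁ + 2α₂)·DIC = (0.9196 + 2×0.07475) × 1.943 = 2.08 mmol/kg

CA = 2.08 mmol/kg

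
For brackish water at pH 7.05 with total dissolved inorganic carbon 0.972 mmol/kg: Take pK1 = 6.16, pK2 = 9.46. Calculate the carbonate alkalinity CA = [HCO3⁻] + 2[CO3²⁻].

CA = 0.865 mmol/kg

CA = [HCO3⁻] + 2[CO3²⁻] = (α₁ + 2α₂)·DIC
At pH 7.05: [H⁺]/K1 = 10^-0.89 = 0.12882, K2/[H⁺] = 10^-2.41 = 0.0038905
α₁ = 1/(1 + 0.12882 + 0.0038905) = 1/1.1327 = 0.8828; α₂ = α₁·K2/[H⁺] = 0.003435
α₁ + 2α₂ = 0.8897
CA = 0.8897 × 0.972 = 0.865 mmol/kg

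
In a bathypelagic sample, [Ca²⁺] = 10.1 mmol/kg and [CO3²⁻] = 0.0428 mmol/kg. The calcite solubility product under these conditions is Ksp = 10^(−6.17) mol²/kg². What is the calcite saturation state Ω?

Ω = 0.639

Ksp = 10^(−6.17) = 6.761×10^-7
Ω = [Ca²⁺][CO3²⁻]/Ksp = (10.1×10^-3)(0.0428×10^-3) / 6.761×10^-7 = 0.639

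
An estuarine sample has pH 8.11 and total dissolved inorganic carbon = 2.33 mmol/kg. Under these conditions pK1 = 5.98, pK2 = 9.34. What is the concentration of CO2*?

[CO2*] = 16.2 μmol/kg

α₀ = 1 / (1 + K1/[H⁺] + K1K2/[H⁺]²) = 1 / (1 + 10^+2.13 + 10^+0.90)
   = 1 / (1 + 134.90 + 7.9433) = 1/143.84 = 0.006952
[CO2*] = α₀ × DIC = 0.006952 × 2.33 = 0.0162 mmol/kg = 16.2 μmol/kg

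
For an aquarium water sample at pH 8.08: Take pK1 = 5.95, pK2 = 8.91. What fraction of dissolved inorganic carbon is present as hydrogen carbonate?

α₁ = 0.866

α₁ = 1 / (1 + [H⁺]/K1 + K2/[H⁺]) = 1 / (1 + 10^-2.13 + 10^-0.83)
   = 1 / (1 + 0.0074131 + 0.14791) = 1/1.1553 = 0.8656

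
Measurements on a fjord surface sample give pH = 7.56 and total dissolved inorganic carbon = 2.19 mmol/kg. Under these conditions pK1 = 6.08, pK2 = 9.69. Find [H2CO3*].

α₀ = 1 / (1 + K1/[H⁺] + K1K2/[H⁺]²) = 1 / (1 + 10^+1.48 + 10^-0.65)
   = 1 / (1 + 30.200 + 0.22387) = 1/31.423 = 0.03182
[CO2*] = α₀ × DIC = 0.03182 × 2.19 = 0.0697 mmol/kg

[CO2*] = 0.0697 mmol/kg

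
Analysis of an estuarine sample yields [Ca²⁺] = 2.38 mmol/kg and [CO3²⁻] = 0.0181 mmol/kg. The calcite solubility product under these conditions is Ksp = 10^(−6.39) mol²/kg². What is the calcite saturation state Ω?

Ksp = 10^(−6.39) = 4.074×10^-7
Ω = [Ca²⁺][CO3²⁻]/Ksp = (2.38×10^-3)(0.0181×10^-3) / 4.074×10^-7 = 0.106

Ω = 0.106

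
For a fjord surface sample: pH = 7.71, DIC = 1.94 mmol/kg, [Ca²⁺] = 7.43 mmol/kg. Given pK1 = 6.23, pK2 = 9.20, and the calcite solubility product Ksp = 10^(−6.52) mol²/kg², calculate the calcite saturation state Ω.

Ω = 1.45

α₂ = 1 / (1 + [H⁺]/K2 + [H⁺]²/(K1K2)) = 1 / (1 + 10^+1.49 + 10^+0.01)
   = 1 / (1 + 30.903 + 1.0233) = 1/32.926 = 0.03037
[CO3²⁻] = α₂ × DIC = 0.03037 × 1.94 = 0.05892 mmol/kg
Ksp = 10^(−6.52) = 3.020×10^-7
Ω = [Ca²⁺][CO3²⁻]/Ksp = (7.43×10^-3)(5.892×10^-5) / 3.020×10^-7 = 1.45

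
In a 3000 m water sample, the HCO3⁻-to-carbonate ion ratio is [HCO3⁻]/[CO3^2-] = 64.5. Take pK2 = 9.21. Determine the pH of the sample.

From K2 = [H⁺][CO3^2-]/[HCO3⁻]:  pH = pK2 − log₁₀([HCO3⁻]/[CO3^2-])
log₁₀(64.5) = +1.810
pH = 9.21 − (+1.810) = 7.40

pH = 7.40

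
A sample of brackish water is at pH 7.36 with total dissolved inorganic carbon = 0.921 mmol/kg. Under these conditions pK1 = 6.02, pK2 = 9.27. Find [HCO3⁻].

α₁ = 1 / (1 + [H⁺]/K1 + K2/[H⁺]) = 1 / (1 + 10^-1.34 + 10^-1.91)
   = 1 / (1 + 0.045709 + 0.012303) = 1/1.0580 = 0.9452
[HCO3⁻] = α₁ × DIC = 0.9452 × 0.921 = 0.871 mmol/kg

[HCO3⁻] = 0.871 mmol/kg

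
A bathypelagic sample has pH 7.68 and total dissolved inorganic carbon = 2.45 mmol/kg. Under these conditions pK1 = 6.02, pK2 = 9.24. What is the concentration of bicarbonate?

α₁ = 1 / (1 + [H⁺]/K1 + K2/[H⁺]) = 1 / (1 + 10^-1.66 + 10^-1.56)
   = 1 / (1 + 0.021878 + 0.027542) = 1/1.0494 = 0.9529
[HCO3⁻] = α₁ × DIC = 0.9529 × 2.45 = 2.33 mmol/kg

[HCO3⁻] = 2.33 mmol/kg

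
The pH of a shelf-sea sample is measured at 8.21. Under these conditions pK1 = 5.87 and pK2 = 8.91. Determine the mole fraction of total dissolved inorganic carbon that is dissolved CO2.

α₀ = 1 / (1 + K1/[H⁺] + K1K2/[H⁺]²) = 1 / (1 + 10^+2.34 + 10^+1.64)
   = 1 / (1 + 218.78 + 43.652) = 1/263.43 = 0.003796

α₀ = 0.00380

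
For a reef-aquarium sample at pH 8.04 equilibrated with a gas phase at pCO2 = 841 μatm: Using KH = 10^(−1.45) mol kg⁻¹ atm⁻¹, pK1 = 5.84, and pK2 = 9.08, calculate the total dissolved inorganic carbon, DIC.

DIC = 5.19 mmol/kg

[CO2*] = KH · pCO2 = 10^(−1.45) × 841×10^-6 = 2.984×10^-5 mol/kg
α₀ = 1/(1 + K1/[H⁺] + K1K2/[H⁺]²) = 1/(1 + 10^+2.20 + 10^+1.16) = 0.005749
DIC = [CO2*]/α₀ = 2.984×10^-5 / 0.005749 = 5.19 mmol/kg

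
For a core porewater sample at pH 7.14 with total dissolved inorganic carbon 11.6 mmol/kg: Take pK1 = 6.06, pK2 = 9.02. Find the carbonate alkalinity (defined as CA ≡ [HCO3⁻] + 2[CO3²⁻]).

CA = 10.9 mmol/kg

CA = [HCO3⁻] + 2[CO3²⁻] = (α₁ + 2α₂)·DIC
At pH 7.14: [H⁺]/K1 = 10^-1.08 = 0.083176, K2/[H⁺] = 10^-1.88 = 0.013183
α₁ = 1/(1 + 0.083176 + 0.013183) = 1/1.0964 = 0.9121; α₂ = α₁·K2/[H⁺] = 0.01202
α₁ + 2α₂ = 0.9362
CA = 0.9362 × 11.6 = 10.9 mmol/kg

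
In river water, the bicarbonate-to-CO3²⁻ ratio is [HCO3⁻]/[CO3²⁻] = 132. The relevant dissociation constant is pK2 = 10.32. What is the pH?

From K2 = [H⁺][CO3²⁻]/[HCO3⁻]:  pH = pK2 − log₁₀([HCO3⁻]/[CO3²⁻])
log₁₀(132) = +2.121
pH = 10.32 − (+2.121) = 8.20

pH = 8.20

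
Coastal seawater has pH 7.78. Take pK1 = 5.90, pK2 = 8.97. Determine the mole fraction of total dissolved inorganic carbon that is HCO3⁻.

α₁ = 1 / (1 + [H⁺]/K1 + K2/[H⁺]) = 1 / (1 + 10^-1.88 + 10^-1.19)
   = 1 / (1 + 0.013183 + 0.064565) = 1/1.0777 = 0.9279

α₁ = 0.928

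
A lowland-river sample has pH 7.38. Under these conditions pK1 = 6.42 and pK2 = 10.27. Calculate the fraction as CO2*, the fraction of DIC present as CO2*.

α₀ = 1 / (1 + K1/[H⁺] + K1K2/[H⁺]²) = 1 / (1 + 10^+0.96 + 10^-1.93)
   = 1 / (1 + 9.1201 + 0.011749) = 1/10.132 = 0.09870

α₀ = 0.0987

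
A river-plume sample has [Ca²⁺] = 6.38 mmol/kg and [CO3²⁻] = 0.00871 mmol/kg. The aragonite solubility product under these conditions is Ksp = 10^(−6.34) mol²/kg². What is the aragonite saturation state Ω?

Ω = 0.122

Ksp = 10^(−6.34) = 4.571×10^-7
Ω = [Ca²⁺][CO3²⁻]/Ksp = (6.38×10^-3)(0.00871×10^-3) / 4.571×10^-7 = 0.122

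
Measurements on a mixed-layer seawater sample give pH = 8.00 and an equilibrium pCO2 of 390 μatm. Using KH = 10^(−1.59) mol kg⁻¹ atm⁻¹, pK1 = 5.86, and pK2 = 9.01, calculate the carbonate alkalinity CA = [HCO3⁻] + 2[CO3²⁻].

CA = 1.65 mmol/kg

[CO2*] = KH · pCO2 = 10^(−1.59) × 390×10^-6 = 1.002×10^-5 mol/kg
α₀ = 1/(1 + K1/[H⁺] + K1K2/[H⁺]²) = 1/(1 + 10^+2.14 + 10^+1.13) = 0.006556
DIC = [CO2*]/α₀ = 1.002×10^-5 / 0.006556 = 1.529 mmol/kg
CA = (α₁ + 2α₂)·DIC = (0.9050 + 2×0.08844) × 1.529 = 1.65 mmol/kg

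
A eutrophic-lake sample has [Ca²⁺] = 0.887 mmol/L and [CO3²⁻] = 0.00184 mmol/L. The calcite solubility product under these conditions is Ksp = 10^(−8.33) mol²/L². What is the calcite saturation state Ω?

Ksp = 10^(−8.33) = 4.677×10^-9
Ω = [Ca²⁺][CO3²⁻]/Ksp = (0.887×10^-3)(0.00184×10^-3) / 4.677×10^-9 = 0.349

Ω = 0.349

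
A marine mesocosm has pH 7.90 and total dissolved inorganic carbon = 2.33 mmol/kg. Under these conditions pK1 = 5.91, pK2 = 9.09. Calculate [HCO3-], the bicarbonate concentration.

α₁ = 1 / (1 + [H⁺]/K1 + K2/[H⁺]) = 1 / (1 + 10^-1.99 + 10^-1.19)
   = 1 / (1 + 0.010233 + 0.064565) = 1/1.0748 = 0.9304
[HCO3⁻] = α₁ × DIC = 0.9304 × 2.33 = 2.17 mmol/kg

[HCO3⁻] = 2.17 mmol/kg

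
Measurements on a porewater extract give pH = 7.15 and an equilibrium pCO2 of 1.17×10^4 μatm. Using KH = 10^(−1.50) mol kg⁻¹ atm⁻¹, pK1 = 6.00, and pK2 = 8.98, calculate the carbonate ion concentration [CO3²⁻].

[CO2*] = KH · pCO2 = 10^(−1.50) × 1.17×10^4×10^-6 = 3.700×10^-4 mol/kg
α₀ = 1/(1 + K1/[H⁺] + K1K2/[H⁺]²) = 1/(1 + 10^+1.15 + 10^-0.68) = 0.06521
DIC = [CO2*]/α₀ = 3.700×10^-4 / 0.06521 = 5.673 mmol/kg
[CO3²⁻] = α₂·DIC; α₂ = 0.01362, so [CO3²⁻] = 0.01362 × 5.673 = 0.0773 mmol/kg

[CO3²⁻] = 0.0773 mmol/kg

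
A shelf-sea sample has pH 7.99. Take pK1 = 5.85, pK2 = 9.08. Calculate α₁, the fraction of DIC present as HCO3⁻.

α₁ = 0.919

α₁ = 1 / (1 + [H⁺]/K1 + K2/[H⁺]) = 1 / (1 + 10^-2.14 + 10^-1.09)
   = 1 / (1 + 0.0072444 + 0.081283) = 1/1.0885 = 0.9187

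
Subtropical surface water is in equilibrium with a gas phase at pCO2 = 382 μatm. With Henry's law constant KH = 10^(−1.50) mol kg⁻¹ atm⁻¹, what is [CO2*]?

[CO2*] = 12.1 μmol/kg

KH = 10^(−1.50) = 3.162×10^-2 mol kg⁻¹ atm⁻¹
[CO2*] = KH · pCO2 = 3.162×10^-2 × 382×10^-6 atm = 1.21×10^-5 mol/kg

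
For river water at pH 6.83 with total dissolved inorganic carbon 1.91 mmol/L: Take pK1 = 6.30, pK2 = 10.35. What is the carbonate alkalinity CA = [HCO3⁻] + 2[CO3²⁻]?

CA = [HCO3⁻] + 2[CO3²⁻] = (α₁ + 2α₂)·DIC
At pH 6.83: [H⁺]/K1 = 10^-0.53 = 0.29512, K2/[H⁺] = 10^-3.52 = 0.00030200
α₁ = 1/(1 + 0.29512 + 0.00030200) = 1/1.2954 = 0.7719; α₂ = α₁·K2/[H⁺] = 0.0002331
α₁ + 2α₂ = 0.7724
CA = 0.7724 × 1.91 = 1.48 mmol/L

CA = 1.48 mmol/L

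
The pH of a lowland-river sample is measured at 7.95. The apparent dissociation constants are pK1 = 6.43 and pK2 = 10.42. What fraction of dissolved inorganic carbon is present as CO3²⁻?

α₂ = 0.00328

α₂ = 1 / (1 + [H⁺]/K2 + [H⁺]²/(K1K2)) = 1 / (1 + 10^+2.47 + 10^+0.95)
   = 1 / (1 + 295.12 + 8.9125) = 1/305.03 = 0.003278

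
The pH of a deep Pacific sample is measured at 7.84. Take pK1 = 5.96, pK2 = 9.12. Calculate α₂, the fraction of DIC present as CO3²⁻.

α₂ = 0.0492

α₂ = 1 / (1 + [H⁺]/K2 + [H⁺]²/(K1K2)) = 1 / (1 + 10^+1.28 + 10^-0.60)
   = 1 / (1 + 19.055 + 0.25119) = 1/20.306 = 0.04925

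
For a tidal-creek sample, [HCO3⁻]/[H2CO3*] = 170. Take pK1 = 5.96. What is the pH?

From K1 = [H⁺][HCO3⁻]/[H2CO3*]:  pH = pK1 + log₁₀([HCO3⁻]/[H2CO3*])
log₁₀(170) = +2.230
pH = 5.96 + (+2.230) = 8.19

pH = 8.19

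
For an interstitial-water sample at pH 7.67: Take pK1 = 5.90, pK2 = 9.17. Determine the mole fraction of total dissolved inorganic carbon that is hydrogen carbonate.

α₁ = 1 / (1 + [H⁺]/K1 + K2/[H⁺]) = 1 / (1 + 10^-1.77 + 10^-1.50)
   = 1 / (1 + 0.016982 + 0.031623) = 1/1.0486 = 0.9536

α₁ = 0.954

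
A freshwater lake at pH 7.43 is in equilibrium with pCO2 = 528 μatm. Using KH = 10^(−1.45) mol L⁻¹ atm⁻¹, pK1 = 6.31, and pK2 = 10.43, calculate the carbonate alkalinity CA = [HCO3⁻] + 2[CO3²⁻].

CA = 0.247 mmol/L

[CO2*] = KH · pCO2 = 10^(−1.45) × 528×10^-6 = 1.873×10^-5 mol/L
α₀ = 1/(1 + K1/[H⁺] + K1K2/[H⁺]²) = 1/(1 + 10^+1.12 + 10^-1.88) = 0.07044
DIC = [CO2*]/α₀ = 1.873×10^-5 / 0.07044 = 0.2659 mmol/L
CA = (α₁ + 2α₂)·DIC = (0.9286 + 2×0.0009286) × 0.2659 = 0.247 mmol/L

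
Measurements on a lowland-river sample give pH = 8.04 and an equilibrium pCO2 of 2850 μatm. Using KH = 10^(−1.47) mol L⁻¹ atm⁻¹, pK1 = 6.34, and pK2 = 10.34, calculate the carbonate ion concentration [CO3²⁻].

[CO3²⁻] = 0.0243 mmol/L

[CO2*] = KH · pCO2 = 10^(−1.47) × 2850×10^-6 = 9.657×10^-5 mol/L
α₀ = 1/(1 + K1/[H⁺] + K1K2/[H⁺]²) = 1/(1 + 10^+1.70 + 10^-0.60) = 0.01947
DIC = [CO2*]/α₀ = 9.657×10^-5 / 0.01947 = 4.961 mmol/L
[CO3²⁻] = α₂·DIC; α₂ = 0.004890, so [CO3²⁻] = 0.004890 × 4.961 = 0.0243 mmol/L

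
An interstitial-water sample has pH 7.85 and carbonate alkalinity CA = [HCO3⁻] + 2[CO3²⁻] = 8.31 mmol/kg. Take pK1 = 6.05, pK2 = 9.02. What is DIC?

DIC = 7.93 mmol/kg

CA = [HCO3⁻] + 2[CO3²⁻] = (α₁ + 2α₂)·DIC
At pH 7.85: [H⁺]/K1 = 10^-1.80 = 0.015849, K2/[H⁺] = 10^-1.17 = 0.067608
α₁ = 1/(1 + 0.015849 + 0.067608) = 1/1.0835 = 0.9230; α₂ = α₁·K2/[H⁺] = 0.06240
α₁ + 2α₂ = 1.0478
DIC = CA / (α₁ + 2α₂) = 8.31 / 1.0478 = 7.93 mmol/kg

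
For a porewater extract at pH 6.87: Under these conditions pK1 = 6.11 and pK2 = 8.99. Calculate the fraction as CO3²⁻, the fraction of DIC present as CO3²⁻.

α₂ = 0.00642

α₂ = 1 / (1 + [H⁺]/K2 + [H⁺]²/(K1K2)) = 1 / (1 + 10^+2.12 + 10^+1.36)
   = 1 / (1 + 131.83 + 22.909) = 1/155.73 = 0.006421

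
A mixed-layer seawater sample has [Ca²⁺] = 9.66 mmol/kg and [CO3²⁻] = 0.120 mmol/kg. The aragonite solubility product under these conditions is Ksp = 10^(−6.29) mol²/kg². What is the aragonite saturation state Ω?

Ω = 2.26

Ksp = 10^(−6.29) = 5.129×10^-7
Ω = [Ca²⁺][CO3²⁻]/Ksp = (9.66×10^-3)(0.120×10^-3) / 5.129×10^-7 = 2.26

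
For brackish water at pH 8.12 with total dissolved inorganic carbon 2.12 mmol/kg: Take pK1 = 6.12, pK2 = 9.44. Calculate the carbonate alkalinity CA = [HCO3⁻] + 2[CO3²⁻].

CA = [HCO3⁻] + 2[CO3²⁻] = (α₁ + 2α₂)·DIC
At pH 8.12: [H⁺]/K1 = 10^-2.00 = 0.010000, K2/[H⁺] = 10^-1.32 = 0.047863
α₁ = 1/(1 + 0.010000 + 0.047863) = 1/1.0579 = 0.9453; α₂ = α₁·K2/[H⁺] = 0.04524
α₁ + 2α₂ = 1.0358
CA = 1.0358 × 2.12 = 2.20 mmol/kg

CA = 2.20 mmol/kg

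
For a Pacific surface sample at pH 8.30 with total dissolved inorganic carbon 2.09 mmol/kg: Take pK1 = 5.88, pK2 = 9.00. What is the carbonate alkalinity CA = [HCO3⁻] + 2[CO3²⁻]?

CA = 2.43 mmol/kg

CA = [HCO3⁻] + 2[CO3²⁻] = (α₁ + 2α₂)·DIC
At pH 8.30: [H⁺]/K1 = 10^-2.42 = 0.0038019, K2/[H⁺] = 10^-0.70 = 0.19953
α₁ = 1/(1 + 0.0038019 + 0.19953) = 1/1.2033 = 0.8310; α₂ = α₁·K2/[H⁺] = 0.1658
α₁ + 2α₂ = 1.1627
CA = 1.1627 × 2.09 = 2.43 mmol/kg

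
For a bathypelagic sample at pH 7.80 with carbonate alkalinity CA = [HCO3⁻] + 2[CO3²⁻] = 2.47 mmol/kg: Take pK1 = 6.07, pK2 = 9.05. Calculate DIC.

CA = [HCO3⁻] + 2[CO3²⁻] = (α₁ + 2α₂)·DIC
At pH 7.80: [H⁺]/K1 = 10^-1.73 = 0.018621, K2/[H⁺] = 10^-1.25 = 0.056234
α₁ = 1/(1 + 0.018621 + 0.056234) = 1/1.0749 = 0.9304; α₂ = α₁·K2/[H⁺] = 0.05232
α₁ + 2α₂ = 1.0350
DIC = CA / (α₁ + 2α₂) = 2.47 / 1.0350 = 2.39 mmol/kg

DIC = 2.39 mmol/kg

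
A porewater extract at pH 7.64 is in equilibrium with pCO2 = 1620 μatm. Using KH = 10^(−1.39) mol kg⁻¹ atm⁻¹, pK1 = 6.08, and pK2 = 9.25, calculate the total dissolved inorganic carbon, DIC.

DIC = 2.52 mmol/kg

[CO2*] = KH · pCO2 = 10^(−1.39) × 1620×10^-6 = 6.600×10^-5 mol/kg
α₀ = 1/(1 + K1/[H⁺] + K1K2/[H⁺]²) = 1/(1 + 10^+1.56 + 10^-0.05) = 0.02618
DIC = [CO2*]/α₀ = 6.600×10^-5 / 0.02618 = 2.52 mmol/kg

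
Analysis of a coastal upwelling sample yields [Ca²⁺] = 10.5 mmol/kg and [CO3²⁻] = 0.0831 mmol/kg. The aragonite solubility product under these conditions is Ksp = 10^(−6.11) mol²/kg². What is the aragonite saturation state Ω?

Ksp = 10^(−6.11) = 7.762×10^-7
Ω = [Ca²⁺][CO3²⁻]/Ksp = (10.5×10^-3)(0.0831×10^-3) / 7.762×10^-7 = 1.12

Ω = 1.12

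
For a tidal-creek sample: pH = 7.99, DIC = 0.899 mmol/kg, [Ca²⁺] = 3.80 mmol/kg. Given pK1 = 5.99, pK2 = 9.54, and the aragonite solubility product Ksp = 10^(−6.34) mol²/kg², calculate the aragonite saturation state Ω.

Ω = 0.203

α₂ = 1 / (1 + [H⁺]/K2 + [H⁺]²/(K1K2)) = 1 / (1 + 10^+1.55 + 10^-0.45)
   = 1 / (1 + 35.481 + 0.35481) = 1/36.836 = 0.02715
[CO3²⁻] = α₂ × DIC = 0.02715 × 0.899 = 0.02441 mmol/kg
Ksp = 10^(−6.34) = 4.571×10^-7
Ω = [Ca²⁺][CO3²⁻]/Ksp = (3.80×10^-3)(2.441×10^-5) / 4.571×10^-7 = 0.203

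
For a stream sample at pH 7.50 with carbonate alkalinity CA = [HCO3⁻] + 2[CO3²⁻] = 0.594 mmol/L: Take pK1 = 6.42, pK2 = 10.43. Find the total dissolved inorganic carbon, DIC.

DIC = 0.643 mmol/L

CA = [HCO3⁻] + 2[CO3²⁻] = (α₁ + 2α₂)·DIC
At pH 7.50: [H⁺]/K1 = 10^-1.08 = 0.083176, K2/[H⁺] = 10^-2.93 = 0.0011749
α₁ = 1/(1 + 0.083176 + 0.0011749) = 1/1.0844 = 0.9222; α₂ = α₁·K2/[H⁺] = 0.001084
α₁ + 2α₂ = 0.9244
DIC = CA / (α₁ + 2α₂) = 0.594 / 0.9244 = 0.643 mmol/L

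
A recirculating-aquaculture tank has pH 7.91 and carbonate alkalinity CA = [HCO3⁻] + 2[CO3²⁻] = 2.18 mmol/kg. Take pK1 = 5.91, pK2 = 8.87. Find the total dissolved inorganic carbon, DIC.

CA = [HCO3⁻] + 2[CO3²⁻] = (α₁ + 2α₂)·DIC
At pH 7.91: [H⁺]/K1 = 10^-2.00 = 0.010000, K2/[H⁺] = 10^-0.96 = 0.10965
α₁ = 1/(1 + 0.010000 + 0.10965) = 1/1.1196 = 0.8931; α₂ = α₁·K2/[H⁺] = 0.09793
α₁ + 2α₂ = 1.0890
DIC = CA / (α₁ + 2α₂) = 2.18 / 1.0890 = 2.00 mmol/kg

DIC = 2.00 mmol/kg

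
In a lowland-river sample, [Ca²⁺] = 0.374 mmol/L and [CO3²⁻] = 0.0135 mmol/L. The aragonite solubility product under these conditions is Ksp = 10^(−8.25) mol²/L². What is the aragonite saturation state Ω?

Ksp = 10^(−8.25) = 5.623×10^-9
Ω = [Ca²⁺][CO3²⁻]/Ksp = (0.374×10^-3)(0.0135×10^-3) / 5.623×10^-9 = 0.898

Ω = 0.898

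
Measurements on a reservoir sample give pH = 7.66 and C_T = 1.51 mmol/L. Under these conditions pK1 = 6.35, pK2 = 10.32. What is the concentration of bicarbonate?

α₁ = 1 / (1 + [H⁺]/K1 + K2/[H⁺]) = 1 / (1 + 10^-1.31 + 10^-2.66)
   = 1 / (1 + 0.048978 + 0.0021878) = 1/1.0512 = 0.9513
[HCO3⁻] = α₁ × DIC = 0.9513 × 1.51 = 1.44 mmol/L

[HCO3⁻] = 1.44 mmol/L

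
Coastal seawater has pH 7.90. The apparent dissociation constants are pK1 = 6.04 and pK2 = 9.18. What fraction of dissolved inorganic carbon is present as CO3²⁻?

α₂ = 1 / (1 + [H⁺]/K2 + [H⁺]²/(K1K2)) = 1 / (1 + 10^+1.28 + 10^-0.58)
   = 1 / (1 + 19.055 + 0.26303) = 1/20.318 = 0.04922

α₂ = 0.0492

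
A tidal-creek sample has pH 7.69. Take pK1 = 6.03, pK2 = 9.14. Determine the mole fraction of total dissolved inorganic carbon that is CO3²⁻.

α₂ = 0.0336

α₂ = 1 / (1 + [H⁺]/K2 + [H⁺]²/(K1K2)) = 1 / (1 + 10^+1.45 + 10^-0.21)
   = 1 / (1 + 28.184 + 0.61660) = 1/29.800 = 0.03356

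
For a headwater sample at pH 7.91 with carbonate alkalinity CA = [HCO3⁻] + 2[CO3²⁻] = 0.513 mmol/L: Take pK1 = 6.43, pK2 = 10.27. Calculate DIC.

CA = [HCO3⁻] + 2[CO3²⁻] = (α₁ + 2α₂)·DIC
At pH 7.91: [H⁺]/K1 = 10^-1.48 = 0.033113, K2/[H⁺] = 10^-2.36 = 0.0043652
α₁ = 1/(1 + 0.033113 + 0.0043652) = 1/1.0375 = 0.9639; α₂ = α₁·K2/[H⁺] = 0.004207
α₁ + 2α₂ = 0.9723
DIC = CA / (α₁ + 2α₂) = 0.513 / 0.9723 = 0.528 mmol/L

DIC = 0.528 mmol/L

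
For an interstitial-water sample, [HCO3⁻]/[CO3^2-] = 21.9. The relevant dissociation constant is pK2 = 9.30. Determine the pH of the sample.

pH = 7.96

From K2 = [H⁺][CO3^2-]/[HCO3⁻]:  pH = pK2 − log₁₀([HCO3⁻]/[CO3^2-])
log₁₀(21.9) = +1.340
pH = 9.30 − (+1.340) = 7.96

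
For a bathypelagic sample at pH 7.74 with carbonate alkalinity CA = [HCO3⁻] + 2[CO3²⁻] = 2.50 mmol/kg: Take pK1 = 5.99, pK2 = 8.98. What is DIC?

CA = [HCO3⁻] + 2[CO3²⁻] = (α₁ + 2α₂)·DIC
At pH 7.74: [H⁺]/K1 = 10^-1.75 = 0.017783, K2/[H⁺] = 10^-1.24 = 0.057544
α₁ = 1/(1 + 0.017783 + 0.057544) = 1/1.0753 = 0.9299; α₂ = α₁·K2/[H⁺] = 0.05351
α₁ + 2α₂ = 1.0370
DIC = CA / (α₁ + 2α₂) = 2.50 / 1.0370 = 2.41 mmol/kg

DIC = 2.41 mmol/kg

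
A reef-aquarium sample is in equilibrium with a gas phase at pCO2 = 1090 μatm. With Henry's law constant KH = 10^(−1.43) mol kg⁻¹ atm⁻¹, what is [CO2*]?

KH = 10^(−1.43) = 3.715×10^-2 mol kg⁻¹ atm⁻¹
[CO2*] = KH · pCO2 = 3.715×10^-2 × 1090×10^-6 atm = 4.05×10^-5 mol/kg

[CO2*] = 40.5 μmol/kg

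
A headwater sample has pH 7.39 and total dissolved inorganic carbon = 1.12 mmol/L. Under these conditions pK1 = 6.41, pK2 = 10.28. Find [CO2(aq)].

α₀ = 1 / (1 + K1/[H⁺] + K1K2/[H⁺]²) = 1 / (1 + 10^+0.98 + 10^-1.91)
   = 1 / (1 + 9.5499 + 0.012303) = 1/10.562 = 0.09468
[CO2*] = α₀ × DIC = 0.09468 × 1.12 = 0.106 mmol/L

[CO2*] = 0.106 mmol/L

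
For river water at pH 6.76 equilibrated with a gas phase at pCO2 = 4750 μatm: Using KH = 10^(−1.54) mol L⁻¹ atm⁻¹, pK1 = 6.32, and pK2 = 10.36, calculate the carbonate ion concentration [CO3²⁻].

[CO2*] = KH · pCO2 = 10^(−1.54) × 4750×10^-6 = 1.370×10^-4 mol/L
α₀ = 1/(1 + K1/[H⁺] + K1K2/[H⁺]²) = 1/(1 + 10^+0.44 + 10^-3.16) = 0.2663
DIC = [CO2*]/α₀ = 1.370×10^-4 / 0.2663 = 0.5144 mmol/L
[CO3²⁻] = α₂·DIC; α₂ = 0.0001842, so [CO3²⁻] = 0.0001842 × 0.5144 = 9.48×10^-5 mmol/L = 0.0948 μmol/L

[CO3²⁻] = 0.0948 μmol/L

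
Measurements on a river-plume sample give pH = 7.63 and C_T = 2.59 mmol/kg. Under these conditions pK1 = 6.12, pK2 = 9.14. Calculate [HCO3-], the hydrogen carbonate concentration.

α₁ = 1 / (1 + [H⁺]/K1 + K2/[H⁺]) = 1 / (1 + 10^-1.51 + 10^-1.51)
   = 1 / (1 + 0.030903 + 0.030903) = 1/1.0618 = 0.9418
[HCO3⁻] = α₁ × DIC = 0.9418 × 2.59 = 2.44 mmol/kg

[HCO3⁻] = 2.44 mmol/kg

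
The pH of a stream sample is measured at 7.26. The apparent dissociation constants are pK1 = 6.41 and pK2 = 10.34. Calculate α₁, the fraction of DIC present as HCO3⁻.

α₁ = 0.876

α₁ = 1 / (1 + [H⁺]/K1 + K2/[H⁺]) = 1 / (1 + 10^-0.85 + 10^-3.08)
   = 1 / (1 + 0.14125 + 0.00083176) = 1/1.1421 = 0.8756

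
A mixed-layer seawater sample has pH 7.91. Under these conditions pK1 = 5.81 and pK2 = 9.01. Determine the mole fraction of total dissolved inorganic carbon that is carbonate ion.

α₂ = 0.0730

α₂ = 1 / (1 + [H⁺]/K2 + [H⁺]²/(K1K2)) = 1 / (1 + 10^+1.10 + 10^-1.00)
   = 1 / (1 + 12.589 + 0.10000) = 1/13.689 = 0.07305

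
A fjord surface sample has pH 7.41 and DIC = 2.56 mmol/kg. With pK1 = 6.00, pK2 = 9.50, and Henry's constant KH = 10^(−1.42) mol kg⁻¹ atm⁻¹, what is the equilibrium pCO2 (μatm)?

pCO2 = 2500 μatm

α₀ = 1 / (1 + K1/[H⁺] + K1K2/[H⁺]²) = 1 / (1 + 10^+1.41 + 10^-0.68)
   = 1 / (1 + 25.704 + 0.20893) = 1/26.913 = 0.03716
[CO2*] = α₀ × DIC = 0.03716 × 2.56 = 0.09512 mmol/kg
pCO2 = [CO2*]/KH = 9.512×10^-5 / 3.802×10^-2 = 2500 μatm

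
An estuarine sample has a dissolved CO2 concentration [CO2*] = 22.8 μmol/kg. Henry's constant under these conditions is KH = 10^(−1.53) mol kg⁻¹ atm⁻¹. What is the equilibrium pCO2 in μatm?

pCO2 = 773 μatm

KH = 10^(−1.53) = 2.951×10^-2 mol kg⁻¹ atm⁻¹
pCO2 = [CO2*]/KH = 22.8×10^-6 / 2.951×10^-2 = 7.73×10^-4 atm = 773 μatm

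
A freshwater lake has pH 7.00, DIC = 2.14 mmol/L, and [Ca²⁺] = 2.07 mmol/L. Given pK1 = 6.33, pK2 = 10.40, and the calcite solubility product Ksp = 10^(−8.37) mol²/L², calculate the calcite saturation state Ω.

α₂ = 1 / (1 + [H⁺]/K2 + [H⁺]²/(K1K2)) = 1 / (1 + 10^+3.40 + 10^+2.73)
   = 1 / (1 + 2511.9 + 537.03) = 1/3049.9 = 0.0003279
[CO3²⁻] = α₂ × DIC = 0.0003279 × 2.14 = 0.0007017 mmol/L = 0.7017 μmol/L
Ksp = 10^(−8.37) = 4.266×10^-9
Ω = [Ca²⁺][CO3²⁻]/Ksp = (2.07×10^-3)(7.017×10^-7) / 4.266×10^-9 = 0.340

Ω = 0.340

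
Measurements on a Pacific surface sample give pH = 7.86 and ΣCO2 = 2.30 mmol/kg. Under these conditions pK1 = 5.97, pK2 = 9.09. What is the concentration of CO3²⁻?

[CO3²⁻] = 0.126 mmol/kg

α₂ = 1 / (1 + [H⁺]/K2 + [H⁺]²/(K1K2)) = 1 / (1 + 10^+1.23 + 10^-0.66)
   = 1 / (1 + 16.982 + 0.21878) = 1/18.201 = 0.05494
[CO3²⁻] = α₂ × DIC = 0.05494 × 2.30 = 0.126 mmol/kg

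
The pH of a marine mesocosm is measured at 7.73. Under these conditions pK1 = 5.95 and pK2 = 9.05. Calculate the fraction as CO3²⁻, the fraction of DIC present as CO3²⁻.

α₂ = 1 / (1 + [H⁺]/K2 + [H⁺]²/(K1K2)) = 1 / (1 + 10^+1.32 + 10^-0.46)
   = 1 / (1 + 20.893 + 0.34674) = 1/22.240 = 0.04496

α₂ = 0.0450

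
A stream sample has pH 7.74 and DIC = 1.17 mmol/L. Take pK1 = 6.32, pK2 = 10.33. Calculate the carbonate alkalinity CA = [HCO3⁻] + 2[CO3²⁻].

CA = 1.13 mmol/L

CA = [HCO3⁻] + 2[CO3²⁻] = (α₁ + 2α₂)·DIC
At pH 7.74: [H⁺]/K1 = 10^-1.42 = 0.038019, K2/[H⁺] = 10^-2.59 = 0.0025704
α₁ = 1/(1 + 0.038019 + 0.0025704) = 1/1.0406 = 0.9610; α₂ = α₁·K2/[H⁺] = 0.002470
α₁ + 2α₂ = 0.9659
CA = 0.9659 × 1.17 = 1.13 mmol/L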